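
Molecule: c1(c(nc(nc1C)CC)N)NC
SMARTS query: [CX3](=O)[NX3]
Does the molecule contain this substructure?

No

The pattern [CX3](=O)[NX3] describes a carbonyl carbon bonded to a trivalent nitrogen — an amide.
The closest candidate here is a primary amino group (-NH2), but the -NH2 is not attached to a carbonyl carbon. No other fragment satisfies the full query, so there is no match.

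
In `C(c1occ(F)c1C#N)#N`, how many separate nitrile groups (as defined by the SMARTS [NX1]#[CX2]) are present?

2

[NX1]#[CX2] is the SMARTS for a nitrile: a nitrogen triple-bonded to a two-connected carbon.
The molecule carries 2 separate instances of a nitrile (-C#N) meeting every constraint; each maps to a distinct set of atoms, giving 2 matches.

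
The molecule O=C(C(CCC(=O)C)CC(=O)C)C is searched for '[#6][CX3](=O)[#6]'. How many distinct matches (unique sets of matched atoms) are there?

[#6][CX3](=O)[#6] is the SMARTS for a ketone: a carbonyl carbon (no H) flanked by two carbons.
The molecule carries 3 separate instances of an acetyl/ketone group (-C(=O)CH3) meeting every constraint; each maps to a distinct set of atoms, giving 3 matches.

3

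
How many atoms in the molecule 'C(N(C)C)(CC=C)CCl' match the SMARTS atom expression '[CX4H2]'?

The query [CX4H2] means: sp3 carbon (X4) with exactly two hydrogens.
Check the 9 heavy atoms by environment: 2× C (H2, X4) → match; 1× C (H1, X4) → no; 1× C (H1, X3) → no; 1× C (H2, X3) → no; 1× Cl (H0, X1) → no; 1× N (H0, X3) → no; 2× C (H3, X4) → no.
That gives 2 matching atoms.

2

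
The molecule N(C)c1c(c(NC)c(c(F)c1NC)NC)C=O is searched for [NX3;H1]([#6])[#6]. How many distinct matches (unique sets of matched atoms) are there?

[NX3;H1]([#6])[#6] is the SMARTS for a secondary amine: a trivalent nitrogen with one H, bonded to two carbons.
The molecule carries 4 separate instances of an N-methylamino group (-NHCH3) meeting every constraint; each maps to a distinct set of atoms, giving 4 matches.

4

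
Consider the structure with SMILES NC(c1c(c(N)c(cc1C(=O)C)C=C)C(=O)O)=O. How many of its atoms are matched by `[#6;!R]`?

6

The query [#6;!R] means: carbon not in any ring.
Check the 18 heavy atoms by environment: 6× c (aromatic, in 6-ring) → no; 6× C (acyclic) → match; 4× O (acyclic) → no; 2× N (acyclic) → no.
That gives 6 matching atoms.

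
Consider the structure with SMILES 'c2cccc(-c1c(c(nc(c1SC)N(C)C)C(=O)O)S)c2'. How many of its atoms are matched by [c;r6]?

11

Check the 21 heavy atoms by environment: 1× n (aromatic, in 6-ring) → no; 11× c (aromatic, in 6-ring) → match; 1× N (acyclic) → no; 4× C (acyclic) → no; 2× O (acyclic) → no; 2× S (acyclic) → no.
That gives 11 matching atoms.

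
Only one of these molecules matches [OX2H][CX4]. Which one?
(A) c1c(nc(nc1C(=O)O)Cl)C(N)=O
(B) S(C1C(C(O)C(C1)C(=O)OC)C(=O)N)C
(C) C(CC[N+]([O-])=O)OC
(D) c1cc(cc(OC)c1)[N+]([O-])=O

B

[OX2H][CX4] describes a hydroxyl oxygen bound to an sp3 (X4) carbon (an aliphatic alcohol).
(A) has a carboxylic acid group (-C(=O)OH) but the -OH is on a CX3 carbonyl carbon, not a CX4 carbon.
(B) contains a hydroxyl group (-OH), which satisfies every atom and bond constraint.
(C) has a methoxy ether (-OCH3) but the oxygen has H0 (ether), not H1.
(D) has a methoxy ether (-OCH3) but the oxygen has H0 (ether), not H1.
So the answer is (B).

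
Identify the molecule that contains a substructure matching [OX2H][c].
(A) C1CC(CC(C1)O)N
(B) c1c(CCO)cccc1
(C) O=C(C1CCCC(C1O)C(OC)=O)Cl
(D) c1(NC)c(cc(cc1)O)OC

D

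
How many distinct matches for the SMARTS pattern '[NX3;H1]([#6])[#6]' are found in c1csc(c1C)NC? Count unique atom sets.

1

[NX3;H1]([#6])[#6] is the SMARTS for a secondary amine: a trivalent nitrogen with one H, bonded to two carbons.
Exactly one fragment in the molecule meets all constraints, giving 1 match.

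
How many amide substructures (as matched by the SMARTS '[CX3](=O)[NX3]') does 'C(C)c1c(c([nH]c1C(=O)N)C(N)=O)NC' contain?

2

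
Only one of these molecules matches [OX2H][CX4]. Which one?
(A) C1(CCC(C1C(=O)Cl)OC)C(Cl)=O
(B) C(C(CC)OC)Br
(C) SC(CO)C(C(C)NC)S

[OX2H][CX4] describes a hydroxyl oxygen bound to an sp3 (X4) carbon (an aliphatic alcohol).
(A) has a methoxy ether (-OCH3) but the oxygen has H0 (ether), not H1.
(B) has a methoxy ether (-OCH3) but the oxygen has H0 (ether), not H1.
(C) contains a hydroxyl group (-OH), which satisfies every atom and bond constraint.
So the answer is (C).

C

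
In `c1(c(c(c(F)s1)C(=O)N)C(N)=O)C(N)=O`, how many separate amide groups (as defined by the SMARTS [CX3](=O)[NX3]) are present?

[CX3](=O)[NX3] is the SMARTS for an amide: a carbonyl carbon bonded to a trivalent nitrogen.
The molecule carries 3 separate instances of a primary amide (-C(=O)NH2) meeting every constraint; each maps to a distinct set of atoms, giving 3 matches.

3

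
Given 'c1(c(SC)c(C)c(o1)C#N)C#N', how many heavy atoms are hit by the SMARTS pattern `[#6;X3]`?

4

The query [#6;X3] means: any carbon (aromatic or not) with three total connections.
Check the 12 heavy atoms by environment: 1× o (aromatic, X2) → no; 4× c (aromatic, X3) → match; 2× C (X4) → no; 2× C (X2) → no; 2× N (X1) → no; 1× S (X2) → no.
That gives 4 matching atoms.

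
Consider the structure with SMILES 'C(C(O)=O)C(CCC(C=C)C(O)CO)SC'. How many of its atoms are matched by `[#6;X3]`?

The query [#6;X3] means: any carbon (aromatic or not) with three total connections.
Check the 16 heavy atoms by environment: 8× C (X4) → no; 3× C (X3) → match; 1× O (X1) → no; 3× O (X2) → no; 1× S (X2) → no.
That gives 3 matching atoms.

3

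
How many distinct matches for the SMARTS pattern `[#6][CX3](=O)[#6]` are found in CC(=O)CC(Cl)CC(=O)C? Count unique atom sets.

2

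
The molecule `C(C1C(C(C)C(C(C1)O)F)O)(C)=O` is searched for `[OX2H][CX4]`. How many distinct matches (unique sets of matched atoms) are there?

2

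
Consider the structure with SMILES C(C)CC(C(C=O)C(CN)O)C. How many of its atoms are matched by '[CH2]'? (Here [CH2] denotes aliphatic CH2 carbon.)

3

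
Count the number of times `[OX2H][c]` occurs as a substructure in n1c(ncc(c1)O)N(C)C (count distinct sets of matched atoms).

1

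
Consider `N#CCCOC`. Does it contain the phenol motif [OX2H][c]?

The pattern [OX2H][c] describes a hydroxyl oxygen attached to an aromatic carbon — a phenol.
The closest candidate here is a methoxy ether (-OCH3), but the oxygen has H0, not H1. No other fragment satisfies the full query, so there is no match.

No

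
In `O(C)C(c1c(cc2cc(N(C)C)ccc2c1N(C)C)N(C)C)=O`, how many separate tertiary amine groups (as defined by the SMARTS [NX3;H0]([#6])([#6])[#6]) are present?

[NX3;H0]([#6])([#6])[#6] is the SMARTS for a tertiary amine: a trivalent nitrogen with no H, bonded to three carbons.
The molecule carries 3 separate instances of a dimethylamino group (-N(CH3)2) meeting every constraint; each maps to a distinct set of atoms, giving 3 matches.

3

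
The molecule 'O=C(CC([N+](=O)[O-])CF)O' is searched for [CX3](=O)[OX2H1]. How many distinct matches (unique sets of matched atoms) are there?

[CX3](=O)[OX2H1] is the SMARTS for a carboxylic acid: an sp2 carbon double-bonded to O and single-bonded to an -OH oxygen.
Exactly one fragment in the molecule meets all constraints, giving 1 match.

1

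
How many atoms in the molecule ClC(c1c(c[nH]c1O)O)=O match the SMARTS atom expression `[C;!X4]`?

1

Check the 10 heavy atoms by environment: 1× n (aromatic, X3) → no; 4× c (aromatic, X3) → no; 1× C (X3) → match; 1× O (X1) → no; 1× Cl (X1) → no; 2× O (X2) → no.
That gives 1 matching atom.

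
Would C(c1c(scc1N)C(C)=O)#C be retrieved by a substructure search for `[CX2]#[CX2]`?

Yes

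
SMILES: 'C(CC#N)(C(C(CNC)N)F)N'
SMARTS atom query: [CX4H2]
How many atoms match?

2

The query [CX4H2] means: sp3 carbon (X4) with exactly two hydrogens.
Check the 12 heavy atoms by environment: 2× C (H2, X4) → match; 3× C (H1, X4) → no; 1× N (H1, X3) → no; 1× C (H3, X4) → no; 1× C (H0, X2) → no; 1× N (H0, X1) → no; 2× N (H2, X3) → no; 1× F (H0, X1) → no.
That gives 2 matching atoms.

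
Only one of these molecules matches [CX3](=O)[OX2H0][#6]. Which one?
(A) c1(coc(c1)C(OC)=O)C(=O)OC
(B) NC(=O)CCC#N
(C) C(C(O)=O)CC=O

A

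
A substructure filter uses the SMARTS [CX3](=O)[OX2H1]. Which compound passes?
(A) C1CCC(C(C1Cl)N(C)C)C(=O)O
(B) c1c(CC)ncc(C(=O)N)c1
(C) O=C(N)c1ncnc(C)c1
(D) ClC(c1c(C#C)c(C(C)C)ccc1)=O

[CX3](=O)[OX2H1] describes an sp2 carbon double-bonded to O and single-bonded to an -OH oxygen (a carboxylic acid).
(A) contains a carboxylic acid group (-C(=O)OH), which satisfies every atom and bond constraint.
(B) has a primary amide (-C(=O)NH2) but the carbonyl is bonded to N, not to an -OH oxygen.
(C) has a primary amide (-C(=O)NH2) but the carbonyl is bonded to N, not to an -OH oxygen.
(D) has an acyl chloride (-C(=O)Cl) but the carbonyl is bonded to Cl, not to an -OH oxygen.
So the answer is (A).

A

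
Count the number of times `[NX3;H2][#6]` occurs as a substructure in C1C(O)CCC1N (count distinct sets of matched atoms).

1

[NX3;H2][#6] is the SMARTS for a primary amine: a trivalent nitrogen with two H attached to carbon.
Exactly one fragment in the molecule meets all constraints, giving 1 match.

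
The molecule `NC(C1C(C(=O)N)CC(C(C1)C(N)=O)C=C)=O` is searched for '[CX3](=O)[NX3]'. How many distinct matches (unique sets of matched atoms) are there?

[CX3](=O)[NX3] is the SMARTS for an amide: a carbonyl carbon bonded to a trivalent nitrogen.
The molecule carries 3 separate instances of a primary amide (-C(=O)NH2) meeting every constraint; each maps to a distinct set of atoms, giving 3 matches.

3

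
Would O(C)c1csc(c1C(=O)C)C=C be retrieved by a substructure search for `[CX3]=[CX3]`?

The pattern [CX3]=[CX3] describes a non-aromatic C=C double bond between two sp2 carbons — an alkene.
The molecule carries a vinyl group (-CH=CH2), whose atoms satisfy every constraint of the query, so the pattern matches.

Yes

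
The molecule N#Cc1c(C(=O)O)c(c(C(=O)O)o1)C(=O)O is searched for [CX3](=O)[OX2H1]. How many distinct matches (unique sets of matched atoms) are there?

3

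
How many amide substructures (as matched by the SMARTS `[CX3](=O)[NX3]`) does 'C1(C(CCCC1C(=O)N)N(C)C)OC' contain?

[CX3](=O)[NX3] is the SMARTS for an amide: a carbonyl carbon bonded to a trivalent nitrogen.
Exactly one fragment in the molecule meets all constraints, giving 1 match.

1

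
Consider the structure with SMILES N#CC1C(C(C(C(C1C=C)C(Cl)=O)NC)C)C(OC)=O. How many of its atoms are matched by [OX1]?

2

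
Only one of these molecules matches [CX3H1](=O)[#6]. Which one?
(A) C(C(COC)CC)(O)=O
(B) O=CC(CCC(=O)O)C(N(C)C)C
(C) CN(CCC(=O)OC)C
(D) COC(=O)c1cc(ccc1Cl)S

[CX3H1](=O)[#6] describes an sp2 carbon with one H, double-bonded to O and single-bonded to carbon (an aldehyde).
(A) has a carboxylic acid group (-C(=O)OH) but the carbonyl carbon has H0 and is bonded to O, not H1.
(B) contains an aldehyde (-CHO), which satisfies every atom and bond constraint.
(C) has a methyl-ester group (-C(=O)OCH3) but the carbonyl carbon has H0, not H1.
(D) has a methyl-ester group (-C(=O)OCH3) but the carbonyl carbon has H0, not H1.
So the answer is (B).

B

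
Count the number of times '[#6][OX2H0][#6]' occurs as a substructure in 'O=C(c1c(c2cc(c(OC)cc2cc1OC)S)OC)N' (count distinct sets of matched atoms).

[#6][OX2H0][#6] is the SMARTS for an ether: an aliphatic oxygen bridging two carbons with no H on the oxygen.
The molecule carries 3 separate instances of a methoxy ether (-OCH3) meeting every constraint; each maps to a distinct set of atoms, giving 3 matches.

3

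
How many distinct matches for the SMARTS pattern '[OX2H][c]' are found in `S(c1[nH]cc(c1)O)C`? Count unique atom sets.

[OX2H][c] is the SMARTS for a phenol: a hydroxyl oxygen attached to an aromatic carbon.
Exactly one fragment in the molecule meets all constraints, giving 1 match.

1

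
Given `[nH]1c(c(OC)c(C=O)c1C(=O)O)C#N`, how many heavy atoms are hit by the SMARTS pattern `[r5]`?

5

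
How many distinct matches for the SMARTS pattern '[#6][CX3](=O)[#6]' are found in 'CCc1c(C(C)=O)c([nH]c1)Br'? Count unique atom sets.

1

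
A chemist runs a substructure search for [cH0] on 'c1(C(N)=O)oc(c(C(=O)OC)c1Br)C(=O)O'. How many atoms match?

The query [cH0] means: aromatic carbon with no attached hydrogen (substituted or ring-fusion).
Check the 16 heavy atoms by environment: 1× o (aromatic, H0) → no; 4× c (aromatic, H0) → match; 3× C (H0) → no; 4× O (H0) → no; 1× C (H3) → no; 1× Br (H0) → no; 1× O (H1) → no; 1× N (H2) → no.
That gives 4 matching atoms.

4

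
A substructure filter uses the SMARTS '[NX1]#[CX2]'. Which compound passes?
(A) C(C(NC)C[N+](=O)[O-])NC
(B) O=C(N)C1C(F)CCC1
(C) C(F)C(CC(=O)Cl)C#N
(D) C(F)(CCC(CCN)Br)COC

C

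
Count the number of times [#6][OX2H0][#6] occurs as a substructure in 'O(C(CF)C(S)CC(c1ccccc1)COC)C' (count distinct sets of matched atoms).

2

[#6][OX2H0][#6] is the SMARTS for an ether: an aliphatic oxygen bridging two carbons with no H on the oxygen.
The molecule carries 2 separate instances of a methoxy ether (-OCH3) meeting every constraint; each maps to a distinct set of atoms, giving 2 matches.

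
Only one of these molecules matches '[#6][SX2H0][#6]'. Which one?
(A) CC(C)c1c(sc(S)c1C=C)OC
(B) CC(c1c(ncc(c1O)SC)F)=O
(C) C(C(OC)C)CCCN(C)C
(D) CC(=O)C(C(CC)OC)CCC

[#6][SX2H0][#6] describes an aliphatic sulfur bridging two carbons with no H on the sulfur (a thioether).
(A) has a methoxy ether (-OCH3) but the bridging atom is O, not S.
(B) contains a methylthio ether (-SCH3), which satisfies every atom and bond constraint.
(C) has a methoxy ether (-OCH3) but the bridging atom is O, not S.
(D) has a methoxy ether (-OCH3) but the bridging atom is O, not S.
So the answer is (B).

B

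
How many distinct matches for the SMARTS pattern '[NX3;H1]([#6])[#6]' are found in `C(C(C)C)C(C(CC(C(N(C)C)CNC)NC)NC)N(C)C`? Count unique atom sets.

3

[NX3;H1]([#6])[#6] is the SMARTS for a secondary amine: a trivalent nitrogen with one H, bonded to two carbons.
The molecule carries 3 separate instances of an N-methylamino group (-NHCH3) meeting every constraint; each maps to a distinct set of atoms, giving 3 matches.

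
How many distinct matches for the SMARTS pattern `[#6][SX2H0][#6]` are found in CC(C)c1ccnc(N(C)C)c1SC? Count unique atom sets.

1

[#6][SX2H0][#6] is the SMARTS for a thioether: an aliphatic sulfur bridging two carbons with no H on the sulfur.
Exactly one fragment in the molecule meets all constraints, giving 1 match.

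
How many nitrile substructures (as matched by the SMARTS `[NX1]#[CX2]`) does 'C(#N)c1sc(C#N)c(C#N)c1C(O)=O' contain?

3

[NX1]#[CX2] is the SMARTS for a nitrile: a nitrogen triple-bonded to a two-connected carbon.
The molecule carries 3 separate instances of a nitrile (-C#N) meeting every constraint; each maps to a distinct set of atoms, giving 3 matches.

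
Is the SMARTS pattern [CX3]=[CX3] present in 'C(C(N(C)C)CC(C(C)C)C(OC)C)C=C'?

The pattern [CX3]=[CX3] describes a non-aromatic C=C double bond between two sp2 carbons — an alkene.
The molecule carries a vinyl group (-CH=CH2), whose atoms satisfy every constraint of the query, so the pattern matches.

Yes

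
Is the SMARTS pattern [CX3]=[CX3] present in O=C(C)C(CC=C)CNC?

Yes

The pattern [CX3]=[CX3] describes a non-aromatic C=C double bond between two sp2 carbons — an alkene.
The molecule carries a vinyl group (-CH=CH2), whose atoms satisfy every constraint of the query, so the pattern matches.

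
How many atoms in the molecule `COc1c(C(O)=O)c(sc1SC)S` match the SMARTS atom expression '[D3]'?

5

The query [D3] means: atom with exactly three heavy-atom neighbours.
Check the 13 heavy atoms by environment: 1× s (aromatic, D2) → no; 4× c (aromatic, D3) → match; 1× S (D1) → no; 1× C (D3) → match; 2× O (D1) → no; 1× O (D2) → no; 2× C (D1) → no; 1× S (D2) → no.
Summing the matching environments: 4 + 1 = 5 matching atoms.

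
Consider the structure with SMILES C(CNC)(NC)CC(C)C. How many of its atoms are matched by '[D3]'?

The query [D3] means: atom with exactly three heavy-atom neighbours.
Check the 10 heavy atoms by environment: 2× C (D2) → no; 2× C (D3) → match; 4× C (D1) → no; 2× N (D2) → no.
That gives 2 matching atoms.

2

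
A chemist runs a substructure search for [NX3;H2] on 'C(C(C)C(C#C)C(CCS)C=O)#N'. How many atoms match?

0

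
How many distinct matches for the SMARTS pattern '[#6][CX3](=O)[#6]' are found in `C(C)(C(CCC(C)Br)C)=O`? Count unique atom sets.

1

[#6][CX3](=O)[#6] is the SMARTS for a ketone: a carbonyl carbon (no H) flanked by two carbons.
Exactly one fragment in the molecule meets all constraints, giving 1 match.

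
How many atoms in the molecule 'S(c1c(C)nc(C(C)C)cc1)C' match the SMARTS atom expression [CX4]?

5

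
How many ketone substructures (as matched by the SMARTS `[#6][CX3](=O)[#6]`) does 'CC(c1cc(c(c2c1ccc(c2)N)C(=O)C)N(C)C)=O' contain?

2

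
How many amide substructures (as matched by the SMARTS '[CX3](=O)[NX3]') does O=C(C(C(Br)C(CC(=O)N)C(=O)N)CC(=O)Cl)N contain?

3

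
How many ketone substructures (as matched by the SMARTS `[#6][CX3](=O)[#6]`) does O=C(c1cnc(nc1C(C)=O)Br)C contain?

2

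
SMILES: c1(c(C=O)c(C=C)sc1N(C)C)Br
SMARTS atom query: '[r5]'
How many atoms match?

The query [r5] means: r5 matches atoms in a five-membered ring.
Check the 13 heavy atoms by environment: 1× s (aromatic, in 5-ring) → match; 4× c (aromatic, in 5-ring) → match; 5× C (acyclic) → no; 1× O (acyclic) → no; 1× N (acyclic) → no; 1× Br (acyclic) → no.
Summing the matching environments: 1 + 4 = 5 matching atoms.

5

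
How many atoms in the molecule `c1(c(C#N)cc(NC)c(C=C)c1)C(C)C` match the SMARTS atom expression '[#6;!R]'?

7

Check the 15 heavy atoms by environment: 6× c (aromatic, in 6-ring) → no; 7× C (acyclic) → match; 2× N (acyclic) → no.
That gives 7 matching atoms.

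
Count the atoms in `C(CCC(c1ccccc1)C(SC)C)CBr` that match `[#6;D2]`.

Check the 16 heavy atoms by environment: 2× C (D1) → no; 2× C (D3) → no; 4× C (D2) → match; 1× c (aromatic, D3) → no; 5× c (aromatic, D2) → match; 1× Br (D1) → no; 1× S (D2) → no.
Summing the matching environments: 4 + 5 = 9 matching atoms.

9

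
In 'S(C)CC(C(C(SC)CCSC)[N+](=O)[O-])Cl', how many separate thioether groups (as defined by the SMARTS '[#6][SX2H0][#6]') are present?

[#6][SX2H0][#6] is the SMARTS for a thioether: an aliphatic sulfur bridging two carbons with no H on the sulfur.
The molecule carries 3 separate instances of a methylthio ether (-SCH3) meeting every constraint; each maps to a distinct set of atoms, giving 3 matches.

3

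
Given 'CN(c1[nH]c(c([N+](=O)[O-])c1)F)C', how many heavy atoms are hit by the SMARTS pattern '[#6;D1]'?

2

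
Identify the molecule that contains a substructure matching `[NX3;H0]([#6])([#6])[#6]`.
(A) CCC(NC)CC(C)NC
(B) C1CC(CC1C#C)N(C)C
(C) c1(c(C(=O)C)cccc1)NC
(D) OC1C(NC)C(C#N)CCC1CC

[NX3;H0]([#6])([#6])[#6] describes a trivalent nitrogen with no H, bonded to three carbons (a tertiary amine).
(A) has an N-methylamino group (-NHCH3) but the nitrogen still has one H (H1), not H0.
(B) contains a dimethylamino group (-N(CH3)2), which satisfies every atom and bond constraint.
(C) has an N-methylamino group (-NHCH3) but the nitrogen still has one H (H1), not H0.
(D) has an N-methylamino group (-NHCH3) but the nitrogen still has one H (H1), not H0.
So the answer is (B).

B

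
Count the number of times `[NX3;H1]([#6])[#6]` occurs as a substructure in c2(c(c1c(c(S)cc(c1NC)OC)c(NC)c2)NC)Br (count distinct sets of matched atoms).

3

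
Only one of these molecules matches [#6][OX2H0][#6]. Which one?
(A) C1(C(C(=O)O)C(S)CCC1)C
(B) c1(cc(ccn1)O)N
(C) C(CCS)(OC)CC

C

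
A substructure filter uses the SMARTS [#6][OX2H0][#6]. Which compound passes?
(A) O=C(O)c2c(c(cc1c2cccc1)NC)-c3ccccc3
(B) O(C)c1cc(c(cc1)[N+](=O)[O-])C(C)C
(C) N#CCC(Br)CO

[#6][OX2H0][#6] describes an aliphatic oxygen bridging two carbons with no H on the oxygen (an ether).
(A) has a carboxylic acid group (-C(=O)OH) but the -OH oxygen has H1; the =O is OX1, not OX2.
(B) contains a methoxy ether (-OCH3), which satisfies every atom and bond constraint.
(C) has a hydroxyl group (-OH) but the oxygen has H1, not H0 bridging two carbons.
So the answer is (B).

B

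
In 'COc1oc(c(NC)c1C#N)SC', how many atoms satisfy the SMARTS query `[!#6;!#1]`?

Check the 13 heavy atoms by environment: 1× o (aromatic) → match; 4× c (aromatic) → no; 4× C → no; 2× N → match; 1× S → match; 1× O → match.
Summing the matching environments: 1 + 2 + 1 + 1 = 5 matching atoms.

5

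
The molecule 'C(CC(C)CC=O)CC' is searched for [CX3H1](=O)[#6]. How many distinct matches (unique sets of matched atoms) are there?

1

[CX3H1](=O)[#6] is the SMARTS for an aldehyde: an sp2 carbon with one H, double-bonded to O and single-bonded to carbon.
Exactly one fragment in the molecule meets all constraints, giving 1 match.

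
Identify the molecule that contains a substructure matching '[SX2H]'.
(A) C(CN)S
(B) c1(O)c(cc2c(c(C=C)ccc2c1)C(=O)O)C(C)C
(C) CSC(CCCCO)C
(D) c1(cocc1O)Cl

[SX2H] describes an aliphatic sulfur with two connections, one being H (a thiol).
(A) contains a thiol (-SH), which satisfies every atom and bond constraint.
(B) has a hydroxyl group (-OH) but it is an -OH, not an -SH.
(C) has a methylthio ether (-SCH3) but the sulfur has H0 (bonded to two carbons), not H1.
(D) has a hydroxyl group (-OH) but it is an -OH, not an -SH.
So the answer is (A).

A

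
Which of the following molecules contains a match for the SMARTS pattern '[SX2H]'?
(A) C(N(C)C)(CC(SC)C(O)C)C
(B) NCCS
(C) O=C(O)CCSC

B

[SX2H] describes an aliphatic sulfur with two connections, one being H (a thiol).
(A) has a methylthio ether (-SCH3) but the sulfur has H0 (bonded to two carbons), not H1.
(B) contains a thiol (-SH), which satisfies every atom and bond constraint.
(C) has a methylthio ether (-SCH3) but the sulfur has H0 (bonded to two carbons), not H1.
So the answer is (B).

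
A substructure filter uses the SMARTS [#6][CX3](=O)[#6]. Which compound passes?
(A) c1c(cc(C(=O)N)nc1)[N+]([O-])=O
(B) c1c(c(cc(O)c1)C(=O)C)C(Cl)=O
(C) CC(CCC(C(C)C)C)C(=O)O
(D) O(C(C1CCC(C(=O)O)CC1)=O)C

B

[#6][CX3](=O)[#6] describes a carbonyl carbon (no H) flanked by two carbons (a ketone).
(A) has a primary amide (-C(=O)NH2) but one neighbour of the carbonyl carbon is N, not C.
(B) contains an acetyl/ketone group (-C(=O)CH3), which satisfies every atom and bond constraint.
(C) has a carboxylic acid group (-C(=O)OH) but one neighbour of the carbonyl carbon is O, not C.
(D) has a carboxylic acid group (-C(=O)OH) but one neighbour of the carbonyl carbon is O, not C.
So the answer is (B).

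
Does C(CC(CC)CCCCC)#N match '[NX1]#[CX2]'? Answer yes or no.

Yes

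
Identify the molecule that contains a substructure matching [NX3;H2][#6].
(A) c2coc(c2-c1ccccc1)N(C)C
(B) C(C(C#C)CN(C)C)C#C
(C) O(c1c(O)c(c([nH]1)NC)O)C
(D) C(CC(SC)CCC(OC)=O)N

D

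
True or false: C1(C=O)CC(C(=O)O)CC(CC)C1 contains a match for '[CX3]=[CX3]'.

False

The pattern [CX3]=[CX3] describes a non-aromatic C=C double bond between two sp2 carbons — an alkene.
The closest candidate here is an ethyl group (-CH2CH3), but its C-C bond is a single bond between CX4 carbons, not CX3=CX3. No other fragment satisfies the full query, so there is no match.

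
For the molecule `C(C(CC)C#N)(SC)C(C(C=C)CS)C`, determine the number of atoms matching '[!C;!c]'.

3

Check the 15 heavy atoms by environment: 12× C → no; 1× N → match; 2× S → match.
Summing the matching environments: 1 + 2 = 3 matching atoms.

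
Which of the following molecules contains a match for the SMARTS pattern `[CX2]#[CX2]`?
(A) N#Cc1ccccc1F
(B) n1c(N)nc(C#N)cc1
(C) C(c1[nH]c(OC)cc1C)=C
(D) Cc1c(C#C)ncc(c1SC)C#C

D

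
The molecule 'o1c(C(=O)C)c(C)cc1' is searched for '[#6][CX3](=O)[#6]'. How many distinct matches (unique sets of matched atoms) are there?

[#6][CX3](=O)[#6] is the SMARTS for a ketone: a carbonyl carbon (no H) flanked by two carbons.
Exactly one fragment in the molecule meets all constraints, giving 1 match.

1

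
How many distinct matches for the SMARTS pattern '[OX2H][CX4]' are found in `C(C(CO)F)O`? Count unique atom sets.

[OX2H][CX4] is the SMARTS for an aliphatic alcohol: a hydroxyl oxygen bound to an sp3 (X4) carbon.
The molecule carries 2 separate instances of a hydroxyl group (-OH) meeting every constraint; each maps to a distinct set of atoms, giving 2 matches.

2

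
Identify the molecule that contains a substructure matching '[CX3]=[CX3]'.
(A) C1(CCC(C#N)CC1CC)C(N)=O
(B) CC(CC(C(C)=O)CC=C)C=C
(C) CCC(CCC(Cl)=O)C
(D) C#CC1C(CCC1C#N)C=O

B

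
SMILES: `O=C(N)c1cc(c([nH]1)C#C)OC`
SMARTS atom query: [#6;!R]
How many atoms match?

The query [#6;!R] means: carbon not in any ring.
Check the 12 heavy atoms by environment: 1× n (aromatic, in 5-ring) → no; 4× c (aromatic, in 5-ring) → no; 4× C (acyclic) → match; 2× O (acyclic) → no; 1× N (acyclic) → no.
That gives 4 matching atoms.

4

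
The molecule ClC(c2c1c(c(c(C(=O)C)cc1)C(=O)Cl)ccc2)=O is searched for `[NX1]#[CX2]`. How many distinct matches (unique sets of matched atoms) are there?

[NX1]#[CX2] is the SMARTS for a nitrile: a nitrogen triple-bonded to a two-connected carbon.
No fragment in the molecule satisfies every constraint, giving 0 matches.

0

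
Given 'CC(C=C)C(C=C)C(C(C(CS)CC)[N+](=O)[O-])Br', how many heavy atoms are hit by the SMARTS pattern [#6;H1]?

The query [#6;H1] means: any carbon bearing exactly one hydrogen.
Check the 18 heavy atoms by environment: 2× C (H3) → no; 7× C (H1) → match; 4× C (H2) → no; 1× Br (H0) → no; 1× S (H1) → no; 1× N (charge +1, H0) → no; 1× O (charge -1, H0) → no; 1× O (H0) → no.
That gives 7 matching atoms.

7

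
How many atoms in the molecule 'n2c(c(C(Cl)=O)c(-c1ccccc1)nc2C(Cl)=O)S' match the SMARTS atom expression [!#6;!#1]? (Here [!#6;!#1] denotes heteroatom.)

7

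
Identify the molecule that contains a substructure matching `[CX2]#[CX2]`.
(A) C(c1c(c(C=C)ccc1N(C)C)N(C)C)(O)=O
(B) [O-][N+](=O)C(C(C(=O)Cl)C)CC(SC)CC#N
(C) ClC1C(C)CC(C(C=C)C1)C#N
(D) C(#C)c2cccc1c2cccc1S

[CX2]#[CX2] describes a carbon-carbon triple bond (an alkyne).
(A) has a vinyl group (-CH=CH2) but the C=C is a double bond; both carbons are CX3, not CX2.
(B) has a nitrile (-C#N) but the triple bond is C#N, not C#C.
(C) has a nitrile (-C#N) but the triple bond is C#N, not C#C.
(D) contains an ethynyl group (-C#CH), which satisfies every atom and bond constraint.
So the answer is (D).

D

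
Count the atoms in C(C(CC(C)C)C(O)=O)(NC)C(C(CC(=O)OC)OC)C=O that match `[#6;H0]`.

2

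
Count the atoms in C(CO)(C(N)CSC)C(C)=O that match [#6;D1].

Check the 11 heavy atoms by environment: 2× C (D2) → no; 3× C (D3) → no; 1× N (D1) → no; 2× O (D1) → no; 2× C (D1) → match; 1× S (D2) → no.
That gives 2 matching atoms.

2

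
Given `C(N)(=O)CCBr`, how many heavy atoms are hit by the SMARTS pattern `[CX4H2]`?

2

The query [CX4H2] means: sp3 carbon (X4) with exactly two hydrogens.
Check the 6 heavy atoms by environment: 2× C (H2, X4) → match; 1× Br (H0, X1) → no; 1× C (H0, X3) → no; 1× O (H0, X1) → no; 1× N (H2, X3) → no.
That gives 2 matching atoms.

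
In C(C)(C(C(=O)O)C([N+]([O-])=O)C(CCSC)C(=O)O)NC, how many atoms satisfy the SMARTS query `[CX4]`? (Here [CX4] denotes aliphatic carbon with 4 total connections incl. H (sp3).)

9

The query [CX4] means: C with X4: aliphatic carbon with exactly 4 total connections (bonds + H).
Check the 20 heavy atoms by environment: 9× C (X4) → match; 1× S (X2) → no; 2× C (X3) → no; 3× O (X1) → no; 2× O (X2) → no; 1× N (charge +1, X3) → no; 1× O (charge -1, X1) → no; 1× N (X3) → no.
That gives 9 matching atoms.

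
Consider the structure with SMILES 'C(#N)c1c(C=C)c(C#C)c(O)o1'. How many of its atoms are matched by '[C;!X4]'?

5

The query [C;!X4] means: aliphatic carbon that does not have four total connections.
Check the 12 heavy atoms by environment: 1× o (aromatic, X2) → no; 4× c (aromatic, X3) → no; 3× C (X2) → match; 2× C (X3) → match; 1× O (X2) → no; 1× N (X1) → no.
Summing the matching environments: 3 + 2 = 5 matching atoms.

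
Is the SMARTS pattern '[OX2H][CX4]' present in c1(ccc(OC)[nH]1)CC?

The pattern [OX2H][CX4] describes a hydroxyl oxygen bound to an sp3 (X4) carbon — an aliphatic alcohol.
The closest candidate here is a methoxy ether (-OCH3), but the oxygen has H0 (ether), not H1. No other fragment satisfies the full query, so there is no match.

No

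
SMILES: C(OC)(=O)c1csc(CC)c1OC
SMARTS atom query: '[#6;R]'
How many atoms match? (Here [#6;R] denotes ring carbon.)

4

The query [#6;R] means: carbon that is part of a ring.
Check the 13 heavy atoms by environment: 1× s (aromatic, in 5-ring) → no; 4× c (aromatic, in 5-ring) → match; 5× C (acyclic) → no; 3× O (acyclic) → no.
That gives 4 matching atoms.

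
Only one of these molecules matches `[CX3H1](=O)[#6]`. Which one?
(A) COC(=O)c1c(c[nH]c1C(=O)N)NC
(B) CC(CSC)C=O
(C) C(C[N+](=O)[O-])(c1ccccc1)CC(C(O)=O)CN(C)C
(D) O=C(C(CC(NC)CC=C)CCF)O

B

[CX3H1](=O)[#6] describes an sp2 carbon with one H, double-bonded to O and single-bonded to carbon (an aldehyde).
(A) has a methyl-ester group (-C(=O)OCH3) but the carbonyl carbon has H0, not H1.
(B) contains an aldehyde (-CHO), which satisfies every atom and bond constraint.
(C) has a carboxylic acid group (-C(=O)OH) but the carbonyl carbon has H0 and is bonded to O, not H1.
(D) has a carboxylic acid group (-C(=O)OH) but the carbonyl carbon has H0 and is bonded to O, not H1.
So the answer is (B).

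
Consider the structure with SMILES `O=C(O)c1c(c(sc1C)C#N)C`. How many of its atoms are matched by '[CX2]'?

Check the 12 heavy atoms by environment: 1× s (aromatic, X2) → no; 4× c (aromatic, X3) → no; 2× C (X4) → no; 1× C (X3) → no; 1× O (X1) → no; 1× O (X2) → no; 1× C (X2) → match; 1× N (X1) → no.
That gives 1 matching atom.

1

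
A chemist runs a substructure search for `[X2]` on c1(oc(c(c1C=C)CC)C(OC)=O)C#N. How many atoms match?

The query [X2] means: any atom with exactly two total connections (bonds + H).
Check the 15 heavy atoms by environment: 1× o (aromatic, X2) → match; 4× c (aromatic, X3) → no; 3× C (X3) → no; 1× O (X1) → no; 1× O (X2) → match; 3× C (X4) → no; 1× C (X2) → match; 1× N (X1) → no.
Summing the matching environments: 1 + 1 + 1 = 3 matching atoms.

3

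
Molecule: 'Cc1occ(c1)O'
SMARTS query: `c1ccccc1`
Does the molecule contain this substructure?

No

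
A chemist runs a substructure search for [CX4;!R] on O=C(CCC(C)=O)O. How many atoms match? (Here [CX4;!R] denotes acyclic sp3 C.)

3

The query [CX4;!R] means: aliphatic carbon with four total connections, not in a ring.
Check the 8 heavy atoms by environment: 3× C (X4, acyclic) → match; 2× C (X3, acyclic) → no; 2× O (X1, acyclic) → no; 1× O (X2, acyclic) → no.
That gives 3 matching atoms.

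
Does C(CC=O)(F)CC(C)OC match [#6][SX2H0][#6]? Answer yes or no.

No

The pattern [#6][SX2H0][#6] describes an aliphatic sulfur bridging two carbons with no H on the sulfur — a thioether.
The closest candidate here is a methoxy ether (-OCH3), but the bridging atom is O, not S. No other fragment satisfies the full query, so there is no match.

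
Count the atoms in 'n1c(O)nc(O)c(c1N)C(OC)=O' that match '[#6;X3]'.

5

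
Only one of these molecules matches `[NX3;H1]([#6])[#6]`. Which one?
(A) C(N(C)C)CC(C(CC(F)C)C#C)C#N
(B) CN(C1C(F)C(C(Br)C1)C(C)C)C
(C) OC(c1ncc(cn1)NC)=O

C

[NX3;H1]([#6])[#6] describes a trivalent nitrogen with one H, bonded to two carbons (a secondary amine).
(A) has a dimethylamino group (-N(CH3)2) but the nitrogen has H0, not H1.
(B) has a dimethylamino group (-N(CH3)2) but the nitrogen has H0, not H1.
(C) contains an N-methylamino group (-NHCH3), which satisfies every atom and bond constraint.
So the answer is (C).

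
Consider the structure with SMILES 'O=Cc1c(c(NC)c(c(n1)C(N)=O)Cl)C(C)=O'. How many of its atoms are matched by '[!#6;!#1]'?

7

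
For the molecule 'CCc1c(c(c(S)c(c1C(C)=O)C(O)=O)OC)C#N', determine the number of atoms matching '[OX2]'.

The query [OX2] means: aliphatic oxygen with two total connections — ether, hydroxyl, or ester single-bond O.
Check the 19 heavy atoms by environment: 6× c (aromatic, X3) → no; 2× C (X3) → no; 2× O (X1) → no; 2× O (X2) → match; 1× C (X2) → no; 1× N (X1) → no; 4× C (X4) → no; 1× S (X2) → no.
That gives 2 matching atoms.

2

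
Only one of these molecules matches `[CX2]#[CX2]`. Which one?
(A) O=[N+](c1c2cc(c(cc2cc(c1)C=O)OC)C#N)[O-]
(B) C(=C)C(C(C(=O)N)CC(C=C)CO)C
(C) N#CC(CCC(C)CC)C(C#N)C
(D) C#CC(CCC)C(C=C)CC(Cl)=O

D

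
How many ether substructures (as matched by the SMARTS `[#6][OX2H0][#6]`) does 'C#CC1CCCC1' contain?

0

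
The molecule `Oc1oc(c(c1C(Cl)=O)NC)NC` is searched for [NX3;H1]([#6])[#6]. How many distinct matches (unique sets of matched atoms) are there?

2

[NX3;H1]([#6])[#6] is the SMARTS for a secondary amine: a trivalent nitrogen with one H, bonded to two carbons.
The molecule carries 2 separate instances of an N-methylamino group (-NHCH3) meeting every constraint; each maps to a distinct set of atoms, giving 2 matches.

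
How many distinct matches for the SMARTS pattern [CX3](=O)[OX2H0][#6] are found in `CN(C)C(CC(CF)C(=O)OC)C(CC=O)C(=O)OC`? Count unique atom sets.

[CX3](=O)[OX2H0][#6] is the SMARTS for an ester: a carbonyl carbon bonded to an oxygen that is itself bonded to carbon (no H on that O).
The molecule carries 2 separate instances of a methyl-ester group (-C(=O)OCH3) meeting every constraint; each maps to a distinct set of atoms, giving 2 matches.

2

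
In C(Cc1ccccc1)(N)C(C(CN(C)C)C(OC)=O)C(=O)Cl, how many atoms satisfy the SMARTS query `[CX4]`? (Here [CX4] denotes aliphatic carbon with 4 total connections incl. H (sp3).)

The query [CX4] means: C with X4: aliphatic carbon with exactly 4 total connections (bonds + H).
Check the 22 heavy atoms by environment: 8× C (X4) → match; 6× c (aromatic, X3) → no; 2× N (X3) → no; 2× C (X3) → no; 2× O (X1) → no; 1× O (X2) → no; 1× Cl (X1) → no.
That gives 8 matching atoms.

8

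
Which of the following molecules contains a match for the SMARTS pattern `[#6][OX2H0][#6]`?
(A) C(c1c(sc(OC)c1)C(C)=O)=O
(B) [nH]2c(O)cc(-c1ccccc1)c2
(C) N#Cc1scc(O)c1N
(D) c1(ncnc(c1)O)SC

A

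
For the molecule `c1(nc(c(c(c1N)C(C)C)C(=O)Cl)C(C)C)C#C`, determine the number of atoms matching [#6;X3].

The query [#6;X3] means: any carbon (aromatic or not) with three total connections.
Check the 18 heavy atoms by environment: 1× n (aromatic, X2) → no; 5× c (aromatic, X3) → match; 1× C (X3) → match; 1× O (X1) → no; 1× Cl (X1) → no; 2× C (X2) → no; 6× C (X4) → no; 1× N (X3) → no.
Summing the matching environments: 5 + 1 = 6 matching atoms.

6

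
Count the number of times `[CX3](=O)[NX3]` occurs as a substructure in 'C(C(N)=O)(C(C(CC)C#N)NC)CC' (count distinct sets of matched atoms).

1

[CX3](=O)[NX3] is the SMARTS for an amide: a carbonyl carbon bonded to a trivalent nitrogen.
Exactly one fragment in the molecule meets all constraints, giving 1 match.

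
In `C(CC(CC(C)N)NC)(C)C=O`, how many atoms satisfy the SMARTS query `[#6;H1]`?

4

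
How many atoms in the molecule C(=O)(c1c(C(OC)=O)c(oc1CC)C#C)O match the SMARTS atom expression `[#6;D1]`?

3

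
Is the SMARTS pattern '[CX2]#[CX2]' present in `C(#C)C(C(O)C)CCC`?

Yes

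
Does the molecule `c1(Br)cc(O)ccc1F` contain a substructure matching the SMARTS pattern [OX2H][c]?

Yes

The pattern [OX2H][c] describes a hydroxyl oxygen attached to an aromatic carbon — a phenol.
The molecule carries a hydroxyl group (-OH), whose atoms satisfy every constraint of the query, so the pattern matches.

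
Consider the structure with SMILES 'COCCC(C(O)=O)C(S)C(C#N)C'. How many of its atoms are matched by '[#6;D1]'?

2

Check the 14 heavy atoms by environment: 2× C (D1) → match; 4× C (D3) → no; 3× C (D2) → no; 1× S (D1) → no; 2× O (D1) → no; 1× O (D2) → no; 1× N (D1) → no.
That gives 2 matching atoms.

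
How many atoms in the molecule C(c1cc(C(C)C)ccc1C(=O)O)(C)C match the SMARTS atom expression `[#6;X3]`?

7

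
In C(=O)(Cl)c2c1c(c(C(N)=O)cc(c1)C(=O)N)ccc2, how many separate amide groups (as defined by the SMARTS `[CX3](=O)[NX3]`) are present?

[CX3](=O)[NX3] is the SMARTS for an amide: a carbonyl carbon bonded to a trivalent nitrogen.
The molecule carries 2 separate instances of a primary amide (-C(=O)NH2) meeting every constraint; each maps to a distinct set of atoms, giving 2 matches.

2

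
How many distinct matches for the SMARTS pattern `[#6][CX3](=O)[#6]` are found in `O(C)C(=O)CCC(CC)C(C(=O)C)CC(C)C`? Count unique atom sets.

[#6][CX3](=O)[#6] is the SMARTS for a ketone: a carbonyl carbon (no H) flanked by two carbons.
Exactly one fragment in the molecule meets all constraints, giving 1 match.

1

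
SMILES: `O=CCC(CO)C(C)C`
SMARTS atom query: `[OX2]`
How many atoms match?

1

The query [OX2] means: aliphatic oxygen with two total connections — ether, hydroxyl, or ester single-bond O.
Check the 9 heavy atoms by environment: 6× C (X4) → no; 1× O (X2) → match; 1× C (X3) → no; 1× O (X1) → no.
That gives 1 matching atom.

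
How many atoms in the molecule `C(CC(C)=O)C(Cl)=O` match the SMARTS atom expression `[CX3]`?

The query [CX3] means: C with X3: aliphatic carbon with exactly 3 total connections.
Check the 8 heavy atoms by environment: 3× C (X4) → no; 2× C (X3) → match; 2× O (X1) → no; 1× Cl (X1) → no.
That gives 2 matching atoms.

2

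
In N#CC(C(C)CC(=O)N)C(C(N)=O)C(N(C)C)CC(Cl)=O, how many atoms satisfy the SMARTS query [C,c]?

The query [C,c] means: comma = OR; matches aliphatic or aromatic carbon — same as #6.
Check the 21 heavy atoms by environment: 13× C → match; 3× O → no; 1× Cl → no; 4× N → no.
That gives 13 matching atoms.

13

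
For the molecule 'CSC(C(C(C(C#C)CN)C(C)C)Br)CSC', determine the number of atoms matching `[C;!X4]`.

Check the 17 heavy atoms by environment: 11× C (X4) → no; 2× S (X2) → no; 1× N (X3) → no; 2× C (X2) → match; 1× Br (X1) → no.
That gives 2 matching atoms.

2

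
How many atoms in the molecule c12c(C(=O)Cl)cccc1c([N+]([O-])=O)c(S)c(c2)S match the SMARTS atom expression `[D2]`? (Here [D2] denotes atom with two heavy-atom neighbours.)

4

Check the 18 heavy atoms by environment: 6× c (aromatic, D3) → no; 4× c (aromatic, D2) → match; 2× S (D1) → no; 1× N (charge +1, D3) → no; 1× O (charge -1, D1) → no; 2× O (D1) → no; 1× C (D3) → no; 1× Cl (D1) → no.
That gives 4 matching atoms.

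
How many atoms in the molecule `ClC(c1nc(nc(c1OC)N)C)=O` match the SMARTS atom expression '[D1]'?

The query [D1] means: atom with exactly one heavy-atom neighbour (degree 1).
Check the 13 heavy atoms by environment: 2× n (aromatic, D2) → no; 4× c (aromatic, D3) → no; 1× N (D1) → match; 2× C (D1) → match; 1× C (D3) → no; 1× O (D1) → match; 1× Cl (D1) → match; 1× O (D2) → no.
Summing the matching environments: 1 + 2 + 1 + 1 = 5 matching atoms.

5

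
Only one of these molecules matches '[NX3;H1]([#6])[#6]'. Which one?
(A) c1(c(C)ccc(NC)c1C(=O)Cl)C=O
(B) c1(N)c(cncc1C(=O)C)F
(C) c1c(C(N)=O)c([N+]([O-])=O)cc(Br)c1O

A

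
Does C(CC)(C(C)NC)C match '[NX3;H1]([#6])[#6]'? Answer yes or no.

The pattern [NX3;H1]([#6])[#6] describes a trivalent nitrogen with one H, bonded to two carbons — a secondary amine.
The molecule carries an N-methylamino group (-NHCH3), whose atoms satisfy every constraint of the query, so the pattern matches.

Yes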